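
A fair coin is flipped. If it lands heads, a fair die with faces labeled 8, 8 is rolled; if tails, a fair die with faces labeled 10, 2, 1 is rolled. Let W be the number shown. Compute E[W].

E[W | heads] = (8+8)/2 = 8.
E[W | tails] = (10+2+1)/3 = 13/3.
By the law of total expectation,
E[W] = (1/2)·(8) + (1/2)·(13/3) = 37/6.

37/6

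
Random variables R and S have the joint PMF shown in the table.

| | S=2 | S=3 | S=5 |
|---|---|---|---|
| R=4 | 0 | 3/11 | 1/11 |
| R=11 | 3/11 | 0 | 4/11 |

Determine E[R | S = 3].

4

P(S = 3) = 3/11.
Σ R·P over the event = 4·(3/11) = 12/11.
E[R | S = 3] = (12/11) / (3/11) = 4.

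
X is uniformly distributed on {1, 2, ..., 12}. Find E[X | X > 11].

12

Given X > 11, X is equally likely to be any of {12}.
E[X | X > 11] = (12) / 1 = 12.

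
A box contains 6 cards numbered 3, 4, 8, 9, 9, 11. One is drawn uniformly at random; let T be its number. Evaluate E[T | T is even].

6

P(T is even) = 1/3.
Σ over the event: 4·1/6 + 8·1/6 = 2.
E[T | T is even] = (2) / (1/3) = 6.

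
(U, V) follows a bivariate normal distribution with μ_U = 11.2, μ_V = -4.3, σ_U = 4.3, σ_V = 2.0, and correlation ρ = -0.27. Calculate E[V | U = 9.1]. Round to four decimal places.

The regression of V on U has slope ρ·σ_V/σ_U and passes through (μ_U, μ_V).
E[V | U=9.1] = -4.3 + (-0.27)·(2.0/4.3)·(9.1 − (11.2)) = -4.3 + (-0.12558)·(-2.1) = -4.0363.

-4.0363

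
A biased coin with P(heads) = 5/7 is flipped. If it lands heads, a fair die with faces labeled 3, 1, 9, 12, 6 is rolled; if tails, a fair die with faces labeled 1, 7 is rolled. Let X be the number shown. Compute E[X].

39/7

E[X | heads] = (3+1+9+12+6)/5 = 31/5.
E[X | tails] = (1+7)/2 = 4.
E[X] = (5/7)·(31/5) + (2/7)·(4) = 39/7.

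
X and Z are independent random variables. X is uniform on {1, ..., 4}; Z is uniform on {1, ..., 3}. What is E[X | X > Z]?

10/3

Outcomes with X > Z: (2,1), (3,1), (3,2), (4,1), (4,2), (4,3), each with probability 1/12.
E[X | X > Z] = (2 + 3 + 3 + 4 + 4 + 4) / 6 = 10/3.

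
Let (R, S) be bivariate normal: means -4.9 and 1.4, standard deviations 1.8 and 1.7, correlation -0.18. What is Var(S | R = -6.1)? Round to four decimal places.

For a bivariate normal, Var(S | R=x) = σ_S²(1 − ρ²).
Var(S | R=-6.1) = (1.7)²·(1 − (-0.18)²) = 2.89·0.9676 = 2.7964.

2.7964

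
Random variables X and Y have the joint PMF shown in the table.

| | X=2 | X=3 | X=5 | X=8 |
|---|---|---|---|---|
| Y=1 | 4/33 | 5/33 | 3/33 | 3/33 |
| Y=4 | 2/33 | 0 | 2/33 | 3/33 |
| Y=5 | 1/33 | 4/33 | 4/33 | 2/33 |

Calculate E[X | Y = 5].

P(Y = 5) = 1/3.
Summing X·P(X=x,Y=y) over the conditioning event gives 50/33.
E[X | Y = 5] = (50/33) / (1/3) = 50/11.

50/11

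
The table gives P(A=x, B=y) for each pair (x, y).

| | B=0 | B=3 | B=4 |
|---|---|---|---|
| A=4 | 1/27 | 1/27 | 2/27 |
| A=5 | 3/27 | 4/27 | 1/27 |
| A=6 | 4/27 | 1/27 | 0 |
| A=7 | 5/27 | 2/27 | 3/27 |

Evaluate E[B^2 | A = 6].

P(A = 6) = 5/27.
Σ B^2·P over the event = 0·(4/27) + 9·(1/27) = 1/3.
E[B^2 | A = 6] = (1/3) / (5/27) = 9/5.

9/5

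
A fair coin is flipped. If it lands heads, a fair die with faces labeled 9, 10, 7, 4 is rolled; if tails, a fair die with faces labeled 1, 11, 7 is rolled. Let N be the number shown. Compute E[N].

E[N | heads] = (9+10+7+4)/4 = 15/2.
E[N | tails] = (1+11+7)/3 = 19/3.
By the law of total expectation,
E[N] = (1/2)·(15/2) + (1/2)·(19/3) = 83/12.

83/12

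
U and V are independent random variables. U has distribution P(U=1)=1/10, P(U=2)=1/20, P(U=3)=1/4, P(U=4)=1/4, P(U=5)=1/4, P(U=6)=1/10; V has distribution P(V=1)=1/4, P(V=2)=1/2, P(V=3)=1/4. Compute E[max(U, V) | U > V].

P(U > V) = 4/5.
Summing max(U,V)·P(x,y) over outcomes with U > V gives 55/16.
E[max(U, V) | U > V] = (55/16) / (4/5) = 275/64.

275/64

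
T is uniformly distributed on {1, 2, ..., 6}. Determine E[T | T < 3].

3/2

Given T < 3, T is equally likely to be any of {1, 2}.
E[T | T < 3] = (1 + 2) / 2 = 3/2.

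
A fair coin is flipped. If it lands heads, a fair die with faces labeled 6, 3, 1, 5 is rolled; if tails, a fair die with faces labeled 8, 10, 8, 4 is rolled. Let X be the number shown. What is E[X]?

E[X | heads] = (6+3+1+5)/4 = 15/4.
E[X | tails] = (8+10+8+4)/4 = 15/2.
E[X] = (1/2)·(15/4) + (1/2)·(15/2) = 45/8.

45/8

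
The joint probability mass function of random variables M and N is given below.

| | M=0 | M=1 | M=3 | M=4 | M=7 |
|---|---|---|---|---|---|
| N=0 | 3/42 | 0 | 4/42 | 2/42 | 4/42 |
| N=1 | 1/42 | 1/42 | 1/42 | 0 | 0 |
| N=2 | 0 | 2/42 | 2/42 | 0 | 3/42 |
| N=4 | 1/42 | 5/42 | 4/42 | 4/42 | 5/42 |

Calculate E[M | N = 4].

P(N = 4) = 19/42.
Σ M·P over the event = 0·(1/42) + 1·(5/42) + 3·(4/42) + 4·(4/42) + 7·(5/42) = 34/21.
E[M | N = 4] = (34/21) / (19/42) = 68/19.

68/19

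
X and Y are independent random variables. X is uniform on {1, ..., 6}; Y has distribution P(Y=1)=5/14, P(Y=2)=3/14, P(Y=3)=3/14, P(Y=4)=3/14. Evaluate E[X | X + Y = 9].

P(X + Y = 9) = 1/14.
Summing X·P(x,y) over outcomes with X + Y = 9 gives 11/28.
E[X | X + Y = 9] = (11/28) / (1/14) = 11/2.

11/2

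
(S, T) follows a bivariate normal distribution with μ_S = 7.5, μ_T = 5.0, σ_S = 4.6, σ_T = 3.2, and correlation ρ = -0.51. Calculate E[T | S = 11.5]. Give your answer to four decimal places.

E[T | S=x] = μ_T + ρ(σ_T/σ_S)(x − μ_S) for jointly normal variables.
E[T | S=11.5] = 5.0 + (-0.51)·(3.2/4.6)·(11.5 − (7.5)) = 5.0 + (-0.35478)·(4) = 3.5809.

3.5809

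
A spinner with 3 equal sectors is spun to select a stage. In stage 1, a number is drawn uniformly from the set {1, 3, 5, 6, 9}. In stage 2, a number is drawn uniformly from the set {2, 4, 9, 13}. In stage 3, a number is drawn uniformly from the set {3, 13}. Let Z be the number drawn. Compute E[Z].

E[Z | stage 1] = (1+3+5+6+9)/5 = 24/5.
E[Z | stage 2] = (2+4+9+13)/4 = 7.
E[Z | stage 3] = (3+13)/2 = 8.
E[Z] = (1/3)·(24/5) + (1/3)·(7) + (1/3)·(8) = 33/5.

33/5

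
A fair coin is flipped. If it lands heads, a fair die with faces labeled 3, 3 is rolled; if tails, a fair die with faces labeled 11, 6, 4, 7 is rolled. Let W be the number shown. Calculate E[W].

5

E[W | heads] = (3+3)/2 = 3.
E[W | tails] = (11+6+4+7)/4 = 7.
By the law of total expectation,
E[W] = (1/2)·(3) + (1/2)·(7) = 5.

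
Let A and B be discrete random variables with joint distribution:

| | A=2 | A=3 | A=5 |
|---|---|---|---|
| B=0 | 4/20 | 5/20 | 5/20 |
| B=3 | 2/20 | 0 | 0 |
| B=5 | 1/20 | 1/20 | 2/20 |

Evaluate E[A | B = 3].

P(B = 3) = 1/10.
Σ A·P over the event = 2·(2/20) = 1/5.
E[A | B = 3] = (1/5) / (1/10) = 2.

2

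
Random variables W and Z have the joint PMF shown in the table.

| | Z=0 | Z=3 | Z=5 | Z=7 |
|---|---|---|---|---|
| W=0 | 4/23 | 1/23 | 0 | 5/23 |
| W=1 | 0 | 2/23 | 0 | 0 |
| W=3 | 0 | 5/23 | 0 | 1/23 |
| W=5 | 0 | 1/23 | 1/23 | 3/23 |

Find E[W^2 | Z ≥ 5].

P(Z ≥ 5) = 10/23.
Σ W^2·P over the event = 0·(5/23) + 9·(1/23) + 25·(1/23) + 25·(3/23) = 109/23.
E[W^2 | Z ≥ 5] = (109/23) / (10/23) = 109/10.

109/10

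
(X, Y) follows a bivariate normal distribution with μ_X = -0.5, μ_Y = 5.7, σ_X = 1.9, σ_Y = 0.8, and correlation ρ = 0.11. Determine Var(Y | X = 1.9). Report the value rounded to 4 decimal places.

For a bivariate normal, Var(Y | X=x) = σ_Y²(1 − ρ²).
Var(Y | X=1.9) = (0.8)²·(1 − (0.11)²) = 0.64·0.9879 = 0.6323.

0.6323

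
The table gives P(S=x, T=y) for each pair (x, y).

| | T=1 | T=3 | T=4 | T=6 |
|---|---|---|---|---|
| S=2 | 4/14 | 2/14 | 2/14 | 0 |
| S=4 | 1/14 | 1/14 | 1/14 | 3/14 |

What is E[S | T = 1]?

P(T = 1) = 5/14.
Σ S·P over the event = 2·(4/14) + 4·(1/14) = 6/7.
E[S | T = 1] = (6/7) / (5/14) = 12/5.

12/5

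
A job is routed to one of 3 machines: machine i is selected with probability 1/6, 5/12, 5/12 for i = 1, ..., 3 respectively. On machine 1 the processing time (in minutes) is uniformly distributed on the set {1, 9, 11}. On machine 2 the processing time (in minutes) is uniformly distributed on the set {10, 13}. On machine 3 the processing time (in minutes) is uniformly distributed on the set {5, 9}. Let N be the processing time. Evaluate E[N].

71/8

E[N | machine 1] = (1+9+11)/3 = 7.
E[N | machine 2] = (10+13)/2 = 23/2.
E[N | machine 3] = (5+9)/2 = 7.
By the law of total expectation,
E[N] = (1/6)·(7) + (5/12)·(23/2) + (5/12)·(7) = 71/8.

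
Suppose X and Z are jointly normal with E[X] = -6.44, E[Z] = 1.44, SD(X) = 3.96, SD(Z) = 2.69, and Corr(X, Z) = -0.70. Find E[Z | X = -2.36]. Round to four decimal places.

For a bivariate normal, E[Z | X=x] = μ_Z + ρ·(σ_Z/σ_X)·(x − μ_X).
E[Z | X=-2.36] = 1.44 + (-0.70)·(2.69/3.96)·(-2.36 − (-6.44)) = 1.44 + (-0.47551)·(4.08) = -0.5001.

-0.5001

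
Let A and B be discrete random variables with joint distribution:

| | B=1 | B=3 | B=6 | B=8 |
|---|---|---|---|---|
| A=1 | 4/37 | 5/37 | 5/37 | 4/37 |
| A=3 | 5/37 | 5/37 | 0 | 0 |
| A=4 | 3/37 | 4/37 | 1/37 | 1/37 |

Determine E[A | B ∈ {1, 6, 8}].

48/23

P(B ∈ {1, 6, 8}) = 23/37.
Σ A·P over the event = 1·(4/37) + 1·(5/37) + 1·(4/37) + 3·(5/37) + 4·(3/37) + 4·(1/37) + 4·(1/37) = 48/37.
E[A | B ∈ {1, 6, 8}] = (48/37) / (23/37) = 48/23.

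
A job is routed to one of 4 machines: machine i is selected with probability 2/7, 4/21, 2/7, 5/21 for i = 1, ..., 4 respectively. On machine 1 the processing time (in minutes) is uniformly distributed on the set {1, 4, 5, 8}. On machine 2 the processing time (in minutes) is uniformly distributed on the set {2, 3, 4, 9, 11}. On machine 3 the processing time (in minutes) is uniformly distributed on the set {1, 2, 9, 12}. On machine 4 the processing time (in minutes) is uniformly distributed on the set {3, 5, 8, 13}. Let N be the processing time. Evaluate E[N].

E[N | machine 1] = (1+4+5+8)/4 = 9/2.
E[N | machine 2] = (2+3+4+9+11)/5 = 29/5.
E[N | machine 3] = (1+2+9+12)/4 = 6.
E[N | machine 4] = (3+5+8+13)/4 = 29/4.
E[N] = (2/7)·(9/2) + (4/21)·(29/5) + (2/7)·(6) + (5/21)·(29/4) = 2449/420.

2449/420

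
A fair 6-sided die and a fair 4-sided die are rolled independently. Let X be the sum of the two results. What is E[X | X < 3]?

2

P(X < 3) = 1/24.
Σ over the event: 2·1/24 = 1/12.
E[X | X < 3] = (1/12) / (1/24) = 2.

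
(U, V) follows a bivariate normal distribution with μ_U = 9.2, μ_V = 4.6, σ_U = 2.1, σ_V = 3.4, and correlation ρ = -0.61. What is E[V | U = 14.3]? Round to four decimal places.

E[V | U=x] = μ_V + ρ(σ_V/σ_U)(x − μ_U) for jointly normal variables.
E[V | U=14.3] = 4.6 + (-0.61)·(3.4/2.1)·(14.3 − (9.2)) = 4.6 + (-0.98762)·(5.1) = -0.4369.

-0.4369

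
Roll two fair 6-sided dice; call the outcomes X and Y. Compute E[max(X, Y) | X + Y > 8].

57/10

Outcomes with X + Y > 8: (3,6), (4,5), (4,6), (5,4), (5,5), (5,6), (6,3), (6,4), (6,5), (6,6), each with probability 1/36.
E[max(X, Y) | X + Y > 8] = (6 + 5 + 6 + 5 + 5 + 6 + 6 + 6 + 6 + 6) / 10 = 57/10.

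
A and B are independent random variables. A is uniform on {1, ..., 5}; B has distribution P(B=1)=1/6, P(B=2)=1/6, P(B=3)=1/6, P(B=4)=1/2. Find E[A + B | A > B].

13/2

P(A > B) = 2/5.
Summing (A+B)·P(x,y) over outcomes with A > B gives 13/5.
E[A + B | A > B] = (13/5) / (2/5) = 13/2.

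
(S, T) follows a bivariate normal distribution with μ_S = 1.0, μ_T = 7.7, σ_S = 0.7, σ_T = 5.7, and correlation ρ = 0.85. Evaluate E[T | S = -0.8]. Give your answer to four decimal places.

-4.7586

For a bivariate normal, E[T | S=x] = μ_T + ρ·(σ_T/σ_S)·(x − μ_S).
E[T | S=-0.8] = 7.7 + (0.85)·(5.7/0.7)·(-0.8 − (1.0)) = 7.7 + (6.92143)·(-1.8) = -4.7586.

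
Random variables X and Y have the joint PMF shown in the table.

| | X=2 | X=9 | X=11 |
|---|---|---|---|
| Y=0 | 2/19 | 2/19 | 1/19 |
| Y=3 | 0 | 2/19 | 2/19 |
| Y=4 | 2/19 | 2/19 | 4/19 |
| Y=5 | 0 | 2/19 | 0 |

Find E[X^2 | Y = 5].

P(Y = 5) = 2/19.
Σ X^2·P over the event = 81·(2/19) = 162/19.
E[X^2 | Y = 5] = (162/19) / (2/19) = 81.

81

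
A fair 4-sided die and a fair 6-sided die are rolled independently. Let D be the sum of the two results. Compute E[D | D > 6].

8

P(D > 6) = 5/12.
Σ over the event: 7·1/6 + 8·1/8 + 9·1/12 + 10·1/24 = 10/3.
E[D | D > 6] = (10/3) / (5/12) = 8.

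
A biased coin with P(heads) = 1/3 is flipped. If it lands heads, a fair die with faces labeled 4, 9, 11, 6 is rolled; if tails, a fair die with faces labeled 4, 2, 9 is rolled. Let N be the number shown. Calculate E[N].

E[N | heads] = (4+9+11+6)/4 = 15/2.
E[N | tails] = (4+2+9)/3 = 5.
By the law of total expectation,
E[N] = (1/3)·(15/2) + (2/3)·(5) = 35/6.

35/6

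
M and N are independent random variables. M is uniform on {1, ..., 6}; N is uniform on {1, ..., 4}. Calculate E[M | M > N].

P(M > N) = 7/12.
Summing M·P(x,y) over outcomes with M > N gives 8/3.
E[M | M > N] = (8/3) / (7/12) = 32/7.

32/7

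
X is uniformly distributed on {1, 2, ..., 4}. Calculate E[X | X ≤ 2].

3/2

Given X ≤ 2, X is equally likely to be any of {1, 2}.
E[X | X ≤ 2] = (1 + 2) / 2 = 3/2.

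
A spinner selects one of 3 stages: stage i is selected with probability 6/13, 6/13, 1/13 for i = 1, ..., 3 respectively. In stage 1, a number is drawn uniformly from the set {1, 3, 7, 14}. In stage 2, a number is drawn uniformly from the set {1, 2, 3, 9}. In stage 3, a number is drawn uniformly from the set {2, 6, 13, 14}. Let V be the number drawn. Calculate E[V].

275/52

E[V | stage 1] = (1+3+7+14)/4 = 25/4.
E[V | stage 2] = (1+2+3+9)/4 = 15/4.
E[V | stage 3] = (2+6+13+14)/4 = 35/4.
E[V] = (6/13)·(25/4) + (6/13)·(15/4) + (1/13)·(35/4) = 275/52.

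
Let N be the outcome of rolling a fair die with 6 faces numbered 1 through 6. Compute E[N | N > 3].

5

Given N > 3, N is equally likely to be any of {4, 5, 6}.
E[N | N > 3] = (4 + 5 + 6) / 3 = 5.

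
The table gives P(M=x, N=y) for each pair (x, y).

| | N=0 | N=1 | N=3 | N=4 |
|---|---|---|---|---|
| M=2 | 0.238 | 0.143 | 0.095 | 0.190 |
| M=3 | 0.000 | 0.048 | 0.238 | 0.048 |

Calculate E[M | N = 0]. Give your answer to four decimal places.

2.0000

P(N = 0) = 0.238.
Σ M·P over the event = 2·(0.238) = 0.476.
E[M | N = 0] = (0.476) / (0.238) = 2.0000.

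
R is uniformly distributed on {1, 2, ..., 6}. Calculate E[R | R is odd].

3

Given R is odd, R is equally likely to be any of {1, 3, 5}.
E[R | R is odd] = (1 + 3 + 5) / 3 = 3.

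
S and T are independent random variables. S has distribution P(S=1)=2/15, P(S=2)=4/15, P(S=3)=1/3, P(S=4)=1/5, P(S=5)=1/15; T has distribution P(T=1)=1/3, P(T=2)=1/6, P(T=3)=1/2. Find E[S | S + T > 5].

41/11

P(S + T > 5) = 11/30.
Summing S·P(x,y) over outcomes with S + T > 5 gives 41/30.
E[S | S + T > 5] = (41/30) / (11/30) = 41/11.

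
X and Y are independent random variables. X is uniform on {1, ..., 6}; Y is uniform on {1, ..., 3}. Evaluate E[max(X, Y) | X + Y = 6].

4

Outcomes with X + Y = 6: (3,3), (4,2), (5,1), each with probability 1/18.
E[max(X, Y) | X + Y = 6] = (3 + 4 + 5) / 3 = 4.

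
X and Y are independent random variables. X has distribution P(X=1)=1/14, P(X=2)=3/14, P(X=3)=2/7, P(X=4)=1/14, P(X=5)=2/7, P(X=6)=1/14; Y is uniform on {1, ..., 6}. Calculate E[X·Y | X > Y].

P(X > Y) = 5/12.
Summing XY·P(x,y) over outcomes with X > Y gives 89/21.
E[X·Y | X > Y] = (89/21) / (5/12) = 356/35.

356/35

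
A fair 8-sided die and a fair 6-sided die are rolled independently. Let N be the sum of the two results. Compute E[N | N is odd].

P(N is odd) = 1/2.
Σ over the event: 3·1/24 + 5·1/12 + 7·1/8 + 9·1/8 + 11·1/12 + 13·1/24 = 4.
E[N | N is odd] = (4) / (1/2) = 8.

8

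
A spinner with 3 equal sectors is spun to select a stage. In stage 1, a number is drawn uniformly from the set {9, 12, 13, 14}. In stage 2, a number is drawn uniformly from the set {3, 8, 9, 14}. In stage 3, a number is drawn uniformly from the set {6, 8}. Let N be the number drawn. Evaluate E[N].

55/6

E[N | stage 1] = (9+12+13+14)/4 = 12.
E[N | stage 2] = (3+8+9+14)/4 = 17/2.
E[N | stage 3] = (6+8)/2 = 7.
E[N] = (1/3)·(12) + (1/3)·(17/2) + (1/3)·(7) = 55/6.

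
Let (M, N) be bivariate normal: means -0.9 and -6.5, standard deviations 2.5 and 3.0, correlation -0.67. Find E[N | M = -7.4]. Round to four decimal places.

-1.2740

For a bivariate normal, E[N | M=x] = μ_N + ρ·(σ_N/σ_M)·(x − μ_M).
E[N | M=-7.4] = -6.5 + (-0.67)·(3.0/2.5)·(-7.4 − (-0.9)) = -6.5 + (-0.804)·(-6.5) = -1.2740.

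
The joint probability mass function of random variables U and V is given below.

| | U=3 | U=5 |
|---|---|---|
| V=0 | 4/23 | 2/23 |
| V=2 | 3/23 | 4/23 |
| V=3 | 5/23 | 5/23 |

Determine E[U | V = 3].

4

P(V = 3) = 10/23.
Σ U·P over the event = 3·(5/23) + 5·(5/23) = 40/23.
E[U | V = 3] = (40/23) / (10/23) = 4.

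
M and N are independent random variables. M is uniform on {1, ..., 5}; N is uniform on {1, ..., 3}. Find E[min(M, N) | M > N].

Outcomes with M > N: (2,1), (3,1), (3,2), (4,1), (4,2), (4,3), (5,1), (5,2), (5,3), each with probability 1/15.
E[min(M, N) | M > N] = (1 + 1 + 2 + 1 + 2 + 3 + 1 + 2 + 3) / 9 = 16/9.

16/9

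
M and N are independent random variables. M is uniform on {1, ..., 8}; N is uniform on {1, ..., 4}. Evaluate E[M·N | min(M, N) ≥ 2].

15

P(min(M, N) ≥ 2) = 21/32.
Summing MN·P(x,y) over outcomes with min(M, N) ≥ 2 gives 315/32.
E[M·N | min(M, N) ≥ 2] = (315/32) / (21/32) = 15.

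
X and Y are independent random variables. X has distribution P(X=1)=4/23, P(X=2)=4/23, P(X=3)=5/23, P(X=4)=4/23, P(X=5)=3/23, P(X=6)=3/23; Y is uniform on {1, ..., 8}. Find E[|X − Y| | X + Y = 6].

11/5

P(X + Y = 6) = 5/46.
Summing |X−Y|·P(x,y) over outcomes with X + Y = 6 gives 11/46.
E[|X − Y| | X + Y = 6] = (11/46) / (5/46) = 11/5.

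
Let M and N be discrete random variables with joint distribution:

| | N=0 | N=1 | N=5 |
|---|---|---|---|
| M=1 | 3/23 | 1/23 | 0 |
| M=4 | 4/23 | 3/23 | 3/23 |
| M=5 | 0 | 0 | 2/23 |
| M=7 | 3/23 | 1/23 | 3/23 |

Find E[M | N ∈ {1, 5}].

63/13

P(N ∈ {1, 5}) = 13/23.
Summing M·P(M=x,N=y) over the conditioning event gives 63/23.
E[M | N ∈ {1, 5}] = (63/23) / (13/23) = 63/13.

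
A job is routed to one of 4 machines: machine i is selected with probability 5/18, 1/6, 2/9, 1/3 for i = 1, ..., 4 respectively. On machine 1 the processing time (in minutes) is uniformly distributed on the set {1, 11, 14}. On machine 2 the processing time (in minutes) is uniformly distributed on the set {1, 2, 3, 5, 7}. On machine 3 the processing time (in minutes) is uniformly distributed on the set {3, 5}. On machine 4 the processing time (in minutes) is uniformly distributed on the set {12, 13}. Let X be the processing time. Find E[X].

2177/270

E[X | machine 1] = (1+11+14)/3 = 26/3.
E[X | machine 2] = (1+2+3+5+7)/5 = 18/5.
E[X | machine 3] = (3+5)/2 = 4.
E[X | machine 4] = (12+13)/2 = 25/2.
By the law of total expectation,
E[X] = (5/18)·(26/3) + (1/6)·(18/5) + (2/9)·(4) + (1/3)·(25/2) = 2177/270.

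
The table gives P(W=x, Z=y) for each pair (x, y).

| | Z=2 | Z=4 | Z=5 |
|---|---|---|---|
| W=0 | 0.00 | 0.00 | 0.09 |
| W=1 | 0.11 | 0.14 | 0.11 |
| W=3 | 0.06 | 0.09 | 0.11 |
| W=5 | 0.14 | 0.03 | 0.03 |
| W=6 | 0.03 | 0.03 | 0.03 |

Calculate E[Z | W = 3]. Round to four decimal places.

P(W = 3) = 0.26.
Σ Z·P over the event = 2·(0.06) + 4·(0.09) + 5·(0.11) = 1.03.
E[Z | W = 3] = (1.03) / (0.26) = 3.9615.

3.9615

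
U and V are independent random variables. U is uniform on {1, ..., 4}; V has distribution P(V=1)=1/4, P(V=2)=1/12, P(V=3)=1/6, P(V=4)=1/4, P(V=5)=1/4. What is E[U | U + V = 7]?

P(U + V = 7) = 1/6.
Summing U·P(x,y) over outcomes with U + V = 7 gives 23/48.
E[U | U + V = 7] = (23/48) / (1/6) = 23/8.

23/8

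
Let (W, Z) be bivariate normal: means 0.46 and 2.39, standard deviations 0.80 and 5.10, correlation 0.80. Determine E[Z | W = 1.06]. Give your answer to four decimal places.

5.4500

The regression of Z on W has slope ρ·σ_Z/σ_W and passes through (μ_W, μ_Z).
E[Z | W=1.06] = 2.39 + (0.80)·(5.10/0.80)·(1.06 − (0.46)) = 2.39 + (5.1)·(0.6) = 5.4500.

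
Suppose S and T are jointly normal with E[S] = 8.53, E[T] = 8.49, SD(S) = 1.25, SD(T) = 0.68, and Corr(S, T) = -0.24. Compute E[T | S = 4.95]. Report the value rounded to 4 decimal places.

E[T | S=x] = μ_T + ρ(σ_T/σ_S)(x − μ_S) for jointly normal variables.
E[T | S=4.95] = 8.49 + (-0.24)·(0.68/1.25)·(4.95 − (8.53)) = 8.49 + (-0.13056)·(-3.58) = 8.9574.

8.9574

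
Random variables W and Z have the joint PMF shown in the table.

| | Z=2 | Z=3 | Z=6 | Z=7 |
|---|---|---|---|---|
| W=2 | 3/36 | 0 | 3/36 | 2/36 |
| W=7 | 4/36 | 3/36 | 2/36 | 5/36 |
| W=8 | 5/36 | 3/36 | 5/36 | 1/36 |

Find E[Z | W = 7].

32/7

P(W = 7) = 7/18.
Σ Z·P over the event = 2·(4/36) + 3·(3/36) + 6·(2/36) + 7·(5/36) = 16/9.
E[Z | W = 7] = (16/9) / (7/18) = 32/7.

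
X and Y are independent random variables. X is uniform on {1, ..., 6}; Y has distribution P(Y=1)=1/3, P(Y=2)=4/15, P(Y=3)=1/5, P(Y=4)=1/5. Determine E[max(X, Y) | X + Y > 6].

P(X + Y > 6) = 17/45.
Summing max(X,Y)·P(x,y) over outcomes with X + Y > 6 gives 88/45.
E[max(X, Y) | X + Y > 6] = (88/45) / (17/45) = 88/17.

88/17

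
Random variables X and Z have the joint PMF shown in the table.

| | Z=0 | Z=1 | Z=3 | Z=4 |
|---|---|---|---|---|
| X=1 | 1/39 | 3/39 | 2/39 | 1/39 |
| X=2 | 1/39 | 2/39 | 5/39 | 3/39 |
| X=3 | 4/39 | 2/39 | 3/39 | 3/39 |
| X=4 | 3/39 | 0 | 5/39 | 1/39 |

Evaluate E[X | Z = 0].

P(Z = 0) = 3/13.
Summing X·P(X=x,Z=y) over the conditioning event gives 9/13.
E[X | Z = 0] = (9/13) / (3/13) = 3.

3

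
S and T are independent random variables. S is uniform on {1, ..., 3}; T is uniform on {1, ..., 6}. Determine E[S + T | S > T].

4

Outcomes with S > T: (2,1), (3,1), (3,2), each with probability 1/18.
E[S + T | S > T] = (3 + 4 + 5) / 3 = 4.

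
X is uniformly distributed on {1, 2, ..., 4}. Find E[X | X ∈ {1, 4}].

5/2

P(X ∈ {1, 4}) = 1/2.
Σ over the event: 1·1/4 + 4·1/4 = 5/4.
E[X | X ∈ {1, 4}] = (5/4) / (1/2) = 5/2.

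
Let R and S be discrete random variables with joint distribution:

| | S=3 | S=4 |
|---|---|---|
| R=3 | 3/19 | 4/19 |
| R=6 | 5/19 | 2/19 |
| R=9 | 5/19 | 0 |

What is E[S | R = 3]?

P(R = 3) = 7/19.
Summing S·P(R=x,S=y) over the conditioning event gives 25/19.
E[S | R = 3] = (25/19) / (7/19) = 25/7.

25/7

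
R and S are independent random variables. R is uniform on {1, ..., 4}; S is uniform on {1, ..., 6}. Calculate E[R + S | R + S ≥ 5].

P(R + S ≥ 5) = 3/4.
Summing (R+S)·P(x,y) over outcomes with R + S ≥ 5 gives 31/6.
E[R + S | R + S ≥ 5] = (31/6) / (3/4) = 62/9.

62/9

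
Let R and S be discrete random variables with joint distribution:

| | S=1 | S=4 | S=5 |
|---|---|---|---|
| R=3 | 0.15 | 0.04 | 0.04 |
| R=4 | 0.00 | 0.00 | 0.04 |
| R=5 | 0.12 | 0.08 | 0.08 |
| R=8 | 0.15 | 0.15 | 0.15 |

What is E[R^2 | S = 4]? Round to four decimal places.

P(S = 4) = 0.27.
Σ R^2·P over the event = 9·(0.04) + 25·(0.08) + 64·(0.15) = 11.96.
E[R^2 | S = 4] = (11.96) / (0.27) = 44.2963.

44.2963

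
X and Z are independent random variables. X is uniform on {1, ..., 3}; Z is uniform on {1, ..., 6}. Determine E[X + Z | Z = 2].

4

P(Z = 2) = 1/6.
Summing (X+Z)·P(x,y) over outcomes with Z = 2 gives 2/3.
E[X + Z | Z = 2] = (2/3) / (1/6) = 4.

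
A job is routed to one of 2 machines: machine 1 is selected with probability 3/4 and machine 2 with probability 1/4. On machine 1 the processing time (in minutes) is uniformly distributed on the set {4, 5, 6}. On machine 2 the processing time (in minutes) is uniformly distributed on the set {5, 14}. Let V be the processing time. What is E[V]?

49/8

E[V | machine 1] = (4+5+6)/3 = 5.
E[V | machine 2] = (5+14)/2 = 19/2.
By the law of total expectation,
E[V] = (3/4)·(5) + (1/4)·(19/2) = 49/8.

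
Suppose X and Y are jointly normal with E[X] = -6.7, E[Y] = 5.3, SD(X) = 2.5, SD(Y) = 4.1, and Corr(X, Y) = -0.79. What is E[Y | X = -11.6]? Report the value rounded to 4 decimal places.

The regression of Y on X has slope ρ·σ_Y/σ_X and passes through (μ_X, μ_Y).
E[Y | X=-11.6] = 5.3 + (-0.79)·(4.1/2.5)·(-11.6 − (-6.7)) = 5.3 + (-1.2956)·(-4.9) = 11.6484.

11.6484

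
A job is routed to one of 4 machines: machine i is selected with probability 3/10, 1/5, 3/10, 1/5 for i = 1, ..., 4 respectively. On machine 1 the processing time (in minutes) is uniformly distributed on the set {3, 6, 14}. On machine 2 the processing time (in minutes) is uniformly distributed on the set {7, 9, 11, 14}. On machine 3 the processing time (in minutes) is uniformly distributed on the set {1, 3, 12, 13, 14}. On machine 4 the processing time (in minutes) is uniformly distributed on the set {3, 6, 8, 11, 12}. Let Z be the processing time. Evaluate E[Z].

E[Z | machine 1] = (3+6+14)/3 = 23/3.
E[Z | machine 2] = (7+9+11+14)/4 = 41/4.
E[Z | machine 3] = (1+3+12+13+14)/5 = 43/5.
E[Z | machine 4] = (3+6+8+11+12)/5 = 8.
By the law of total expectation,
E[Z] = (3/10)·(23/3) + (1/5)·(41/4) + (3/10)·(43/5) + (1/5)·(8) = 853/100.

853/100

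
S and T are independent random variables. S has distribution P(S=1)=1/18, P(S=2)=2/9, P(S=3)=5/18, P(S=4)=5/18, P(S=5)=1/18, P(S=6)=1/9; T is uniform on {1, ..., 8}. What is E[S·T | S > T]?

403/43

P(S > T) = 43/144.
Summing ST·P(x,y) over outcomes with S > T gives 403/144.
E[S·T | S > T] = (403/144) / (43/144) = 403/43.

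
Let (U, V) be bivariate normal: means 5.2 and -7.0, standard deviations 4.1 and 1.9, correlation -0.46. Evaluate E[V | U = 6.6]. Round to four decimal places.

-7.2984

E[V | U=x] = μ_V + ρ(σ_V/σ_U)(x − μ_U) for jointly normal variables.
E[V | U=6.6] = -7.0 + (-0.46)·(1.9/4.1)·(6.6 − (5.2)) = -7.0 + (-0.21317)·(1.4) = -7.2984.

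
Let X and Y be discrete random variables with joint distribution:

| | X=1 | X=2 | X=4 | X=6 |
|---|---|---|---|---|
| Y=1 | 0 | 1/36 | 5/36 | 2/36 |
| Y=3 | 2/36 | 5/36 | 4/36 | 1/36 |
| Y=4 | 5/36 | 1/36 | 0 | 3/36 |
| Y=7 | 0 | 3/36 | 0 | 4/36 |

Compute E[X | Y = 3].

17/6

P(Y = 3) = 1/3.
Summing X·P(X=x,Y=y) over the conditioning event gives 17/18.
E[X | Y = 3] = (17/18) / (1/3) = 17/6.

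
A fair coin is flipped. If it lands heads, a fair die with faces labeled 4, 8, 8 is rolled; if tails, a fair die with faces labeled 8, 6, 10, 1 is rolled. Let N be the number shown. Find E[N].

E[N | heads] = (4+8+8)/3 = 20/3.
E[N | tails] = (8+6+10+1)/4 = 25/4.
E[N] = (1/2)·(20/3) + (1/2)·(25/4) = 155/24.

155/24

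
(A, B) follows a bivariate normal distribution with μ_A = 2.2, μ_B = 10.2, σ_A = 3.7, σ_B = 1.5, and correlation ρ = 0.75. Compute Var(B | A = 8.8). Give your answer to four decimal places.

0.9844

Var(B | A=x) = (1 − ρ²)·σ_B².
Var(B | A=8.8) = (1.5)²·(1 − (0.75)²) = 2.25·0.4375 = 0.9844.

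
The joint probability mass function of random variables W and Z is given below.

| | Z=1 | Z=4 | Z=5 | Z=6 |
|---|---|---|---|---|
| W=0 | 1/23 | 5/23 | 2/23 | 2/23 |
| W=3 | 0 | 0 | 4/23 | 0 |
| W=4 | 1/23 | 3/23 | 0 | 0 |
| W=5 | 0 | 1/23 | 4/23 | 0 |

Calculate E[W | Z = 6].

P(Z = 6) = 2/23.
Σ W·P over the event = 0·(2/23) = 0.
E[W | Z = 6] = (0) / (2/23) = 0.

0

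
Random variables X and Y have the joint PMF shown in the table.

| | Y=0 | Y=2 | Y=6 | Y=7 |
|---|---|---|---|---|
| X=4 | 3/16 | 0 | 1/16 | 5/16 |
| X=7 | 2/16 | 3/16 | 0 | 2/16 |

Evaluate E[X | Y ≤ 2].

47/8

P(Y ≤ 2) = 1/2.
Σ X·P over the event = 4·(3/16) + 7·(2/16) + 7·(3/16) = 47/16.
E[X | Y ≤ 2] = (47/16) / (1/2) = 47/8.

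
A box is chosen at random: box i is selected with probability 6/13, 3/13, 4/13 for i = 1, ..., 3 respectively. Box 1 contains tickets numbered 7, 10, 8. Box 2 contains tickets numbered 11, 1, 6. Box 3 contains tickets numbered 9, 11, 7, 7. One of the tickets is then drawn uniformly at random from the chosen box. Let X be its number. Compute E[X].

E[X | box 1] = (7+10+8)/3 = 25/3.
E[X | box 2] = (11+1+6)/3 = 6.
E[X | box 3] = (9+11+7+7)/4 = 17/2.
E[X] = (6/13)·(25/3) + (3/13)·(6) + (4/13)·(17/2) = 102/13.

102/13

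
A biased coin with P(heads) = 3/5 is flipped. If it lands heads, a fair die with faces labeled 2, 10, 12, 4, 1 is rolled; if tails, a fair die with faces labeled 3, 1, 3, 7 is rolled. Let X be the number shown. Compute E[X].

E[X | heads] = (2+10+12+4+1)/5 = 29/5.
E[X | tails] = (3+1+3+7)/4 = 7/2.
By the law of total expectation,
E[X] = (3/5)·(29/5) + (2/5)·(7/2) = 122/25.

122/25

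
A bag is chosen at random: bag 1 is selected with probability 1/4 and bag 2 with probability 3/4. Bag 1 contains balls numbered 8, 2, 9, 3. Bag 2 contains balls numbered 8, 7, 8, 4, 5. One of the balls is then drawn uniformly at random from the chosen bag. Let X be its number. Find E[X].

E[X | bag 1] = (8+2+9+3)/4 = 11/2.
E[X | bag 2] = (8+7+8+4+5)/5 = 32/5.
By the law of total expectation,
E[X] = (1/4)·(11/2) + (3/4)·(32/5) = 247/40.

247/40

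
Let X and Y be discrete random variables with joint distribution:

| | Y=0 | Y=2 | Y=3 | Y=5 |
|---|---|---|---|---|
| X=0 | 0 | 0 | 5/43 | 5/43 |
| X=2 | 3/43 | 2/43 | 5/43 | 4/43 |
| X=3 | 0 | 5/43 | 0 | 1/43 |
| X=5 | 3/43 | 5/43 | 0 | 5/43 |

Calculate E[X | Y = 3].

1

P(Y = 3) = 10/43.
Σ X·P over the event = 0·(5/43) + 2·(5/43) = 10/43.
E[X | Y = 3] = (10/43) / (10/43) = 1.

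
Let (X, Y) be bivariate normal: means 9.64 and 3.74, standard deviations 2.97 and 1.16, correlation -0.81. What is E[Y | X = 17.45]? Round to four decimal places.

1.2692

For a bivariate normal, E[Y | X=x] = μ_Y + ρ·(σ_Y/σ_X)·(x − μ_X).
E[Y | X=17.45] = 3.74 + (-0.81)·(1.16/2.97)·(17.45 − (9.64)) = 3.74 + (-0.31636)·(7.81) = 1.2692.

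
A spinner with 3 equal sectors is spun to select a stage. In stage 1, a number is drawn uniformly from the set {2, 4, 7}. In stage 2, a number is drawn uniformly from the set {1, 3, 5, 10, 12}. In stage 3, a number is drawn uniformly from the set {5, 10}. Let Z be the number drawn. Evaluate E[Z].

E[Z | stage 1] = (2+4+7)/3 = 13/3.
E[Z | stage 2] = (1+3+5+10+12)/5 = 31/5.
E[Z | stage 3] = (5+10)/2 = 15/2.
E[Z] = (1/3)·(13/3) + (1/3)·(31/5) + (1/3)·(15/2) = 541/90.

541/90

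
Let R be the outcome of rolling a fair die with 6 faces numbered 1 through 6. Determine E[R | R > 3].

Given R > 3, R is equally likely to be any of {4, 5, 6}.
E[R | R > 3] = (4 + 5 + 6) / 3 = 5.

5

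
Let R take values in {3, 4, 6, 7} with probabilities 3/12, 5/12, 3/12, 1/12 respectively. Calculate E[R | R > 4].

25/4

P(R > 4) = 1/3.
Σ over the event: 6·1/4 + 7·1/12 = 25/12.
E[R | R > 4] = (25/12) / (1/3) = 25/4.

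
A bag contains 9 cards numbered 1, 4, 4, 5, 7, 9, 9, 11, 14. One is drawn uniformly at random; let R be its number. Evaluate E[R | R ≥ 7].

10

P(R ≥ 7) = 5/9.
Σ over the event: 7·1/9 + 9·2/9 + 11·1/9 + 14·1/9 = 50/9.
E[R | R ≥ 7] = (50/9) / (5/9) = 10.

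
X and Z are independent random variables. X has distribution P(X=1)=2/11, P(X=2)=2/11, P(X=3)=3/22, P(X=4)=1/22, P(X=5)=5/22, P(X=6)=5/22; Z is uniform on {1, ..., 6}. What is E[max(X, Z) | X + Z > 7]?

327/58

P(X + Z > 7) = 29/66.
Summing max(X,Z)·P(x,y) over outcomes with X + Z > 7 gives 109/44.
E[max(X, Z) | X + Z > 7] = (109/44) / (29/66) = 327/58.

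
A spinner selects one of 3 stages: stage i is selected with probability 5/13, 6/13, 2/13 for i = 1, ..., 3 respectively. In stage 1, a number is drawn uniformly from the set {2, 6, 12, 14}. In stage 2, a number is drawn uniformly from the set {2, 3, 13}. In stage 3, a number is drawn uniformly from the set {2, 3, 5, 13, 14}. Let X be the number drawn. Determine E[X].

E[X | stage 1] = (2+6+12+14)/4 = 17/2.
E[X | stage 2] = (2+3+13)/3 = 6.
E[X | stage 3] = (2+3+5+13+14)/5 = 37/5.
E[X] = (5/13)·(17/2) + (6/13)·(6) + (2/13)·(37/5) = 933/130.

933/130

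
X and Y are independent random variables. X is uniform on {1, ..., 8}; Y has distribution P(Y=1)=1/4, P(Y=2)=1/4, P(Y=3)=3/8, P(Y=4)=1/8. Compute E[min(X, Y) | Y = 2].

15/8

P(Y = 2) = 1/4.
Summing min(X,Y)·P(x,y) over outcomes with Y = 2 gives 15/32.
E[min(X, Y) | Y = 2] = (15/32) / (1/4) = 15/8.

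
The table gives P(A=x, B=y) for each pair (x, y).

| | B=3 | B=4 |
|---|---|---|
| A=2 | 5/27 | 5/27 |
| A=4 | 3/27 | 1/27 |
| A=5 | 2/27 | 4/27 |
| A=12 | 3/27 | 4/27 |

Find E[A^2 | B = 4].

356/7

P(B = 4) = 14/27.
Σ A^2·P over the event = 4·(5/27) + 16·(1/27) + 25·(4/27) + 144·(4/27) = 712/27.
E[A^2 | B = 4] = (712/27) / (14/27) = 356/7.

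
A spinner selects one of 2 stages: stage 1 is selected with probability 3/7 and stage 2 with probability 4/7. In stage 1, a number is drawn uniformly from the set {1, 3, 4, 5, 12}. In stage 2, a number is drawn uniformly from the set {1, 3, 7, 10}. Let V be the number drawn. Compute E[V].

36/7

E[V | stage 1] = (1+3+4+5+12)/5 = 5.
E[V | stage 2] = (1+3+7+10)/4 = 21/4.
E[V] = (3/7)·(5) + (4/7)·(21/4) = 36/7.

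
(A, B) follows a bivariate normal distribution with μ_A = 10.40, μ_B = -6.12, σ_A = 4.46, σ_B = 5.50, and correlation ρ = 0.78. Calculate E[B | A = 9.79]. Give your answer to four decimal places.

-6.7067

For a bivariate normal, E[B | A=x] = μ_B + ρ·(σ_B/σ_A)·(x − μ_A).
E[B | A=9.79] = -6.12 + (0.78)·(5.50/4.46)·(9.79 − (10.40)) = -6.12 + (0.96188)·(-0.61) = -6.7067.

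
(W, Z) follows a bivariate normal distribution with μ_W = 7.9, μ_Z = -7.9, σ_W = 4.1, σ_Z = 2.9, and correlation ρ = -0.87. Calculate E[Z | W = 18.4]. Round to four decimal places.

For a bivariate normal, E[Z | W=x] = μ_Z + ρ·(σ_Z/σ_W)·(x − μ_W).
E[Z | W=18.4] = -7.9 + (-0.87)·(2.9/4.1)·(18.4 − (7.9)) = -7.9 + (-0.615366)·(10.5) = -14.3613.

-14.3613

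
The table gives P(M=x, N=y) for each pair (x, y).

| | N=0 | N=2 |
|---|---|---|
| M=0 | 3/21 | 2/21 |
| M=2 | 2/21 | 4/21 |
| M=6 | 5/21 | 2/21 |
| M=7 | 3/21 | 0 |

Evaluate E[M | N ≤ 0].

55/13

P(N ≤ 0) = 13/21.
Σ M·P over the event = 0·(3/21) + 2·(2/21) + 6·(5/21) + 7·(3/21) = 55/21.
E[M | N ≤ 0] = (55/21) / (13/21) = 55/13.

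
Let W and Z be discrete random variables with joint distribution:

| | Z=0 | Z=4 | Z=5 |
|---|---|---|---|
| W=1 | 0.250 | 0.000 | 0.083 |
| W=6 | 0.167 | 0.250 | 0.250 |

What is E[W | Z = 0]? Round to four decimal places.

P(Z = 0) = 0.417.
Σ W·P over the event = 1·(0.250) + 6·(0.167) = 1.252.
E[W | Z = 0] = (1.252) / (0.417) = 3.0024.

3.0024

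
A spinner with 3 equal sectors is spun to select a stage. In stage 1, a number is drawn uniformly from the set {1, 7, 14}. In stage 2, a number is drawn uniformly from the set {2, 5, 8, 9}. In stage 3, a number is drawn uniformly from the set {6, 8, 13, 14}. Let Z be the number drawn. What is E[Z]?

E[Z | stage 1] = (1+7+14)/3 = 22/3.
E[Z | stage 2] = (2+5+8+9)/4 = 6.
E[Z | stage 3] = (6+8+13+14)/4 = 41/4.
By the law of total expectation,
E[Z] = (1/3)·(22/3) + (1/3)·(6) + (1/3)·(41/4) = 283/36.

283/36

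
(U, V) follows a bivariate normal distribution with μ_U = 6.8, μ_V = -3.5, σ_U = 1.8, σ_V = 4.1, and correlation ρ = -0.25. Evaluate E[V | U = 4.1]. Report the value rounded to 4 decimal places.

E[V | U=x] = μ_V + ρ(σ_V/σ_U)(x − μ_U) for jointly normal variables.
E[V | U=4.1] = -3.5 + (-0.25)·(4.1/1.8)·(4.1 − (6.8)) = -3.5 + (-0.56944)·(-2.7) = -1.9625.

-1.9625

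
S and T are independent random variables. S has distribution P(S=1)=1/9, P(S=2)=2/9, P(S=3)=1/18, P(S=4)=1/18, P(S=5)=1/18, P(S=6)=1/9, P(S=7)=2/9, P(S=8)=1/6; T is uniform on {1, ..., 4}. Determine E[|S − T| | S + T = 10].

P(S + T = 10) = 1/8.
Summing |S−T|·P(x,y) over outcomes with S + T = 10 gives 19/36.
E[|S − T| | S + T = 10] = (19/36) / (1/8) = 38/9.

38/9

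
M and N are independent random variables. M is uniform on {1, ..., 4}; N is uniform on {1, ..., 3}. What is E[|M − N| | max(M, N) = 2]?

2/3

Outcomes with max(M, N) = 2: (1,2), (2,1), (2,2), each with probability 1/12.
E[|M − N| | max(M, N) = 2] = (1 + 1 + 0) / 3 = 2/3.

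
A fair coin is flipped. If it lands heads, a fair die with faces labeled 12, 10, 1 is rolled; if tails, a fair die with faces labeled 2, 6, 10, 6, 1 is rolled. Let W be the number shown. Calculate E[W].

19/3

E[W | heads] = (12+10+1)/3 = 23/3.
E[W | tails] = (2+6+10+6+1)/5 = 5.
By the law of total expectation,
E[W] = (1/2)·(23/3) + (1/2)·(5) = 19/3.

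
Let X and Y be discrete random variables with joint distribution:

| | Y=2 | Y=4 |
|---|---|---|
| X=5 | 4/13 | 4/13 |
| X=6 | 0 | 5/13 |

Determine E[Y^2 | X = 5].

P(X = 5) = 8/13.
Σ Y^2·P over the event = 4·(4/13) + 16·(4/13) = 80/13.
E[Y^2 | X = 5] = (80/13) / (8/13) = 10.

10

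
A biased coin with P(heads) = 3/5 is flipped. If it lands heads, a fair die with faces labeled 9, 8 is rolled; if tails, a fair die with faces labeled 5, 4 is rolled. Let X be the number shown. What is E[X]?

69/10

E[X | heads] = (9+8)/2 = 17/2.
E[X | tails] = (5+4)/2 = 9/2.
By the law of total expectation,
E[X] = (3/5)·(17/2) + (2/5)·(9/2) = 69/10.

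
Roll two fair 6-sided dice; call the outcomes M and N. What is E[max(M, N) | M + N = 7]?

P(M + N = 7) = 1/6.
Summing max(M,N)·P(x,y) over outcomes with M + N = 7 gives 5/6.
E[max(M, N) | M + N = 7] = (5/6) / (1/6) = 5.

5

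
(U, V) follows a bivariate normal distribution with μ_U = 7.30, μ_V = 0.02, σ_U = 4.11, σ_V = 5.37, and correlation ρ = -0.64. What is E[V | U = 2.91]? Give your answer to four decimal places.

3.6909

The regression of V on U has slope ρ·σ_V/σ_U and passes through (μ_U, μ_V).
E[V | U=2.91] = 0.02 + (-0.64)·(5.37/4.11)·(2.91 − (7.30)) = 0.02 + (-0.8362)·(-4.39) = 3.6909.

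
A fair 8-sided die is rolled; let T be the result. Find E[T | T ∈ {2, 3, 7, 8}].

5

P(T ∈ {2, 3, 7, 8}) = 1/2.
Σ over the event: 2·1/8 + 3·1/8 + 7·1/8 + 8·1/8 = 5/2.
E[T | T ∈ {2, 3, 7, 8}] = (5/2) / (1/2) = 5.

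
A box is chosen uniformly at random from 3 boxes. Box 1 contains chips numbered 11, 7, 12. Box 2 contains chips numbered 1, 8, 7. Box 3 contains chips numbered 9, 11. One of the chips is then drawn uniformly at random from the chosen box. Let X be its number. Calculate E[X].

E[X | box 1] = (11+7+12)/3 = 10.
E[X | box 2] = (1+8+7)/3 = 16/3.
E[X | box 3] = (9+11)/2 = 10.
By the law of total expectation,
E[X] = (1/3)·(10) + (1/3)·(16/3) + (1/3)·(10) = 76/9.

76/9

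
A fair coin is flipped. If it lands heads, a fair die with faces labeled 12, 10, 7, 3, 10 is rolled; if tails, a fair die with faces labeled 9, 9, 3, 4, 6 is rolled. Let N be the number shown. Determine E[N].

E[N | heads] = (12+10+7+3+10)/5 = 42/5.
E[N | tails] = (9+9+3+4+6)/5 = 31/5.
By the law of total expectation,
E[N] = (1/2)·(42/5) + (1/2)·(31/5) = 73/10.

73/10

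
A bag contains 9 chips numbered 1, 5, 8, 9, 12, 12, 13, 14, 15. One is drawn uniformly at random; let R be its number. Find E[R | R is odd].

P(R is odd) = 5/9.
Σ over the event: 1·1/9 + 5·1/9 + 9·1/9 + 13·1/9 + 15·1/9 = 43/9.
E[R | R is odd] = (43/9) / (5/9) = 43/5.

43/5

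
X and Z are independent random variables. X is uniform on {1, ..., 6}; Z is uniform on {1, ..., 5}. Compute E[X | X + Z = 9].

Outcomes with X + Z = 9: (4,5), (5,4), (6,3), each with probability 1/30.
E[X | X + Z = 9] = (4 + 5 + 6) / 3 = 5.

5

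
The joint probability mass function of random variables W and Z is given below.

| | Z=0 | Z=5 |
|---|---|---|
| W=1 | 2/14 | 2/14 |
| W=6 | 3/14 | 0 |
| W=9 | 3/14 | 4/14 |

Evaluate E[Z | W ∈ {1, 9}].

P(W ∈ {1, 9}) = 11/14.
Σ Z·P over the event = 0·(2/14) + 5·(2/14) + 0·(3/14) + 5·(4/14) = 15/7.
E[Z | W ∈ {1, 9}] = (15/7) / (11/14) = 30/11.

30/11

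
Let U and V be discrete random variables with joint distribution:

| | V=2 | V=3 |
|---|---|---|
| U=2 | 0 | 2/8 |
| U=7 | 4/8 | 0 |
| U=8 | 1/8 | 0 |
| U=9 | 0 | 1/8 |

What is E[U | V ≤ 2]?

36/5

P(V ≤ 2) = 5/8.
Summing U·P(U=x,V=y) over the conditioning event gives 9/2.
E[U | V ≤ 2] = (9/2) / (5/8) = 36/5.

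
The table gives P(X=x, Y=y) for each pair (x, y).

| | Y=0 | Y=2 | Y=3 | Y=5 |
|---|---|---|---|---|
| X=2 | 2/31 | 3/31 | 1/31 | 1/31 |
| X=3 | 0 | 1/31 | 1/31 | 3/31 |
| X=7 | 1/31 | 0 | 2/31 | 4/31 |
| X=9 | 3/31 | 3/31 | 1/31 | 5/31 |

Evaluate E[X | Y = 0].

P(Y = 0) = 6/31.
Σ X·P over the event = 2·(2/31) + 7·(1/31) + 9·(3/31) = 38/31.
E[X | Y = 0] = (38/31) / (6/31) = 19/3.

19/3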